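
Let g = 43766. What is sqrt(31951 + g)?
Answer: 3*sqrt(8413) ≈ 275.17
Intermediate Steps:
sqrt(31951 + g) = sqrt(31951 + 43766) = sqrt(75717) = 3*sqrt(8413)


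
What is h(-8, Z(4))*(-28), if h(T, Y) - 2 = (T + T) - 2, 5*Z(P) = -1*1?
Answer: 448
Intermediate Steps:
Z(P) = -1/5 (Z(P) = (-1*1)/5 = (1/5)*(-1) = -1/5)
h(T, Y) = 2*T (h(T, Y) = 2 + ((T + T) - 2) = 2 + (2*T - 2) = 2 + (-2 + 2*T) = 2*T)
h(-8, Z(4))*(-28) = (2*(-8))*(-28) = -16*(-28) = 448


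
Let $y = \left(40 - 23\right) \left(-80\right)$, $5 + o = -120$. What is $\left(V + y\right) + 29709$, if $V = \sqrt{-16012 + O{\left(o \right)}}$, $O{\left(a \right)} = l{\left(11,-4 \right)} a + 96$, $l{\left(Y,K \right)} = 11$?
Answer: $28349 + i \sqrt{17291} \approx 28349.0 + 131.5 i$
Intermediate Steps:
$o = -125$ ($o = -5 - 120 = -125$)
$y = -1360$ ($y = 17 \left(-80\right) = -1360$)
$O{\left(a \right)} = 96 + 11 a$ ($O{\left(a \right)} = 11 a + 96 = 96 + 11 a$)
$V = i \sqrt{17291}$ ($V = \sqrt{-16012 + \left(96 + 11 \left(-125\right)\right)} = \sqrt{-16012 + \left(96 - 1375\right)} = \sqrt{-16012 - 1279} = \sqrt{-17291} = i \sqrt{17291} \approx 131.5 i$)
$\left(V + y\right) + 29709 = \left(i \sqrt{17291} - 1360\right) + 29709 = \left(-1360 + i \sqrt{17291}\right) + 29709 = 28349 + i \sqrt{17291}$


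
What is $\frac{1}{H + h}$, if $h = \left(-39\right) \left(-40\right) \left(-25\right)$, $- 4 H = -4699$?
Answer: $- \frac{4}{151301} \approx -2.6437 \cdot 10^{-5}$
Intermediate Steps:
$H = \frac{4699}{4}$ ($H = \left(- \frac{1}{4}\right) \left(-4699\right) = \frac{4699}{4} \approx 1174.8$)
$h = -39000$ ($h = 1560 \left(-25\right) = -39000$)
$\frac{1}{H + h} = \frac{1}{\frac{4699}{4} - 39000} = \frac{1}{- \frac{151301}{4}} = - \frac{4}{151301}$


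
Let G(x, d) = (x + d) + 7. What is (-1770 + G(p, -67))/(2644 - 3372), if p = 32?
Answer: 899/364 ≈ 2.4698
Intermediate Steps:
G(x, d) = 7 + d + x (G(x, d) = (d + x) + 7 = 7 + d + x)
(-1770 + G(p, -67))/(2644 - 3372) = (-1770 + (7 - 67 + 32))/(2644 - 3372) = (-1770 - 28)/(-728) = -1798*(-1/728) = 899/364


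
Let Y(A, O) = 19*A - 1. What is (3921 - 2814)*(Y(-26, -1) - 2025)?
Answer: -2789640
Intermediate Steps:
Y(A, O) = -1 + 19*A
(3921 - 2814)*(Y(-26, -1) - 2025) = (3921 - 2814)*((-1 + 19*(-26)) - 2025) = 1107*((-1 - 494) - 2025) = 1107*(-495 - 2025) = 1107*(-2520) = -2789640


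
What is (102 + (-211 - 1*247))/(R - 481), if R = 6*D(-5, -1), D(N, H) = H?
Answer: 356/487 ≈ 0.73101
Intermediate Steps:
R = -6 (R = 6*(-1) = -6)
(102 + (-211 - 1*247))/(R - 481) = (102 + (-211 - 1*247))/(-6 - 481) = (102 + (-211 - 247))/(-487) = (102 - 458)*(-1/487) = -356*(-1/487) = 356/487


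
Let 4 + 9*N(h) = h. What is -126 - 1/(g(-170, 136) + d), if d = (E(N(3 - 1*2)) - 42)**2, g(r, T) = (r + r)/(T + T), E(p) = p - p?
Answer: -888430/7051 ≈ -126.00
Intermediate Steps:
N(h) = -4/9 + h/9
E(p) = 0
g(r, T) = r/T (g(r, T) = (2*r)/((2*T)) = (2*r)*(1/(2*T)) = r/T)
d = 1764 (d = (0 - 42)**2 = (-42)**2 = 1764)
-126 - 1/(g(-170, 136) + d) = -126 - 1/(-170/136 + 1764) = -126 - 1/(-170*1/136 + 1764) = -126 - 1/(-5/4 + 1764) = -126 - 1/7051/4 = -126 - 1*4/7051 = -126 - 4/7051 = -888430/7051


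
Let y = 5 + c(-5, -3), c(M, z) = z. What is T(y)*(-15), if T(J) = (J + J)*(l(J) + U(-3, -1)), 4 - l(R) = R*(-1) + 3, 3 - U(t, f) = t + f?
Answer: -600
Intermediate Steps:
U(t, f) = 3 - f - t (U(t, f) = 3 - (t + f) = 3 - (f + t) = 3 + (-f - t) = 3 - f - t)
l(R) = 1 + R (l(R) = 4 - (R*(-1) + 3) = 4 - (-R + 3) = 4 - (3 - R) = 4 + (-3 + R) = 1 + R)
y = 2 (y = 5 - 3 = 2)
T(J) = 2*J*(8 + J) (T(J) = (J + J)*((1 + J) + (3 - 1*(-1) - 1*(-3))) = (2*J)*((1 + J) + (3 + 1 + 3)) = (2*J)*((1 + J) + 7) = (2*J)*(8 + J) = 2*J*(8 + J))
T(y)*(-15) = (2*2*(8 + 2))*(-15) = (2*2*10)*(-15) = 40*(-15) = -600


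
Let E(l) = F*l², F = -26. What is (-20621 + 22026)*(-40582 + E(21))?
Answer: -73127440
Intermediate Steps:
E(l) = -26*l²
(-20621 + 22026)*(-40582 + E(21)) = (-20621 + 22026)*(-40582 - 26*21²) = 1405*(-40582 - 26*441) = 1405*(-40582 - 11466) = 1405*(-52048) = -73127440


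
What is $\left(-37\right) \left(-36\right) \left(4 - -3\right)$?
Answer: $9324$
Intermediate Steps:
$\left(-37\right) \left(-36\right) \left(4 - -3\right) = 1332 \left(4 + 3\right) = 1332 \cdot 7 = 9324$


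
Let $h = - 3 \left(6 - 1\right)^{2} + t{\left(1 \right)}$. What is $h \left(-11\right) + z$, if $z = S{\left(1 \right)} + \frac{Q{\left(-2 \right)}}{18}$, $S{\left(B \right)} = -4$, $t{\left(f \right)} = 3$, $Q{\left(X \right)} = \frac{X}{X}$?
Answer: $\frac{14185}{18} \approx 788.06$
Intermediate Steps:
$Q{\left(X \right)} = 1$
$h = -72$ ($h = - 3 \left(6 - 1\right)^{2} + 3 = - 3 \cdot 5^{2} + 3 = \left(-3\right) 25 + 3 = -75 + 3 = -72$)
$z = - \frac{71}{18}$ ($z = -4 + 1 \cdot \frac{1}{18} = -4 + \frac{1}{18} = - \frac{71}{18} \approx -3.9444$)
$h \left(-11\right) + z = \left(-72\right) \left(-11\right) - \frac{71}{18} = 792 - \frac{71}{18} = \frac{14185}{18}$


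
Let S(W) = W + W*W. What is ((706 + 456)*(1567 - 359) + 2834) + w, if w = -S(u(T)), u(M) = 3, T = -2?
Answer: 1406518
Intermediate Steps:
S(W) = W + W²
w = -12 (w = -3*(1 + 3) = -3*4 = -1*12 = -12)
((706 + 456)*(1567 - 359) + 2834) + w = ((706 + 456)*(1567 - 359) + 2834) - 12 = (1162*1208 + 2834) - 12 = (1403696 + 2834) - 12 = 1406530 - 12 = 1406518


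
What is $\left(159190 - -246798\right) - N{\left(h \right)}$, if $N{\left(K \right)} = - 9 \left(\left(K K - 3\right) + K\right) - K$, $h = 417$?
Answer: $1975132$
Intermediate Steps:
$N{\left(K \right)} = 27 - 10 K - 9 K^{2}$ ($N{\left(K \right)} = - 9 \left(\left(K^{2} - 3\right) + K\right) - K = - 9 \left(\left(-3 + K^{2}\right) + K\right) - K = - 9 \left(-3 + K + K^{2}\right) - K = \left(27 - 9 K - 9 K^{2}\right) - K = 27 - 10 K - 9 K^{2}$)
$\left(159190 - -246798\right) - N{\left(h \right)} = \left(159190 - -246798\right) - \left(27 - 4170 - 9 \cdot 417^{2}\right) = \left(159190 + 246798\right) - \left(27 - 4170 - 1565001\right) = 405988 - \left(27 - 4170 - 1565001\right) = 405988 - -1569144 = 405988 + 1569144 = 1975132$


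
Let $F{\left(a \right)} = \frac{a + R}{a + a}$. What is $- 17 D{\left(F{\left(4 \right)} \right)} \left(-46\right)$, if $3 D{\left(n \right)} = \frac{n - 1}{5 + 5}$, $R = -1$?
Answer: $- \frac{391}{24} \approx -16.292$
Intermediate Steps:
$F{\left(a \right)} = \frac{-1 + a}{2 a}$ ($F{\left(a \right)} = \frac{a - 1}{a + a} = \frac{-1 + a}{2 a}$)
$D{\left(n \right)} = - \frac{1}{30} + \frac{n}{30}$ ($D{\left(n \right)} = \frac{\left(n - 1\right) \frac{1}{5 + 5}}{3} = \frac{\left(-1 + n\right) \frac{1}{10}}{3} = \frac{- \frac{1}{10} + \frac{n}{10}}{3} = - \frac{1}{30} + \frac{n}{30}$)
$- 17 D{\left(F{\left(4 \right)} \right)} \left(-46\right) = - 17 \left(- \frac{1}{30} + \frac{\frac{1}{2} \cdot \frac{1}{4} \left(-1 + 4\right)}{30}\right) \left(-46\right) = - 17 \left(- \frac{1}{30} + \frac{\frac{1}{2} \cdot \frac{1}{4} \cdot 3}{30}\right) \left(-46\right) = - 17 \left(- \frac{1}{30} + \frac{1}{30} \cdot \frac{3}{8}\right) \left(-46\right) = - 17 \left(- \frac{1}{30} + \frac{1}{80}\right) \left(-46\right) = \left(-17\right) \left(- \frac{1}{48}\right) \left(-46\right) = \frac{17}{48} \left(-46\right) = - \frac{391}{24}$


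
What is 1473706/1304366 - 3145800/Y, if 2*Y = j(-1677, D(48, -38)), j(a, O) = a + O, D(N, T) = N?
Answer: 1368158298779/354135369 ≈ 3863.4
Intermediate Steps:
j(a, O) = O + a
Y = -1629/2 (Y = (48 - 1677)/2 = (1/2)*(-1629) = -1629/2 ≈ -814.50)
1473706/1304366 - 3145800/Y = 1473706/1304366 - 3145800/(-1629/2) = 1473706*(1/1304366) - 3145800*(-2/1629) = 736853/652183 + 2097200/543 = 1368158298779/354135369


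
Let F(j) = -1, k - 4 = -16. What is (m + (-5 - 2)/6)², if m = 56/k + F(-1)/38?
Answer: 111556/3249 ≈ 34.336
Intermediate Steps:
k = -12 (k = 4 - 16 = -12)
m = -535/114 (m = 56/(-12) - 1/38 = 56*(-1/12) - 1*1/38 = -14/3 - 1/38 = -535/114 ≈ -4.6930)
(m + (-5 - 2)/6)² = (-535/114 + (-5 - 2)/6)² = (-535/114 - 7*⅙)² = (-535/114 - 7/6)² = (-334/57)² = 111556/3249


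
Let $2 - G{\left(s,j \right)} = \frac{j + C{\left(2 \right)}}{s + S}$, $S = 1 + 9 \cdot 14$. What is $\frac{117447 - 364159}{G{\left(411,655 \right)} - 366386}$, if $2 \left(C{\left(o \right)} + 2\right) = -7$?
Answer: $\frac{265462112}{394230483} \approx 0.67337$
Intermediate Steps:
$S = 127$ ($S = 1 + 126 = 127$)
$C{\left(o \right)} = - \frac{11}{2}$ ($C{\left(o \right)} = -2 + \frac{1}{2} \left(-7\right) = -2 - \frac{7}{2} = - \frac{11}{2}$)
$G{\left(s,j \right)} = 2 - \frac{- \frac{11}{2} + j}{127 + s}$ ($G{\left(s,j \right)} = 2 - \frac{j - \frac{11}{2}}{s + 127} = 2 - \frac{- \frac{11}{2} + j}{127 + s}$)
$\frac{117447 - 364159}{G{\left(411,655 \right)} - 366386} = \frac{117447 - 364159}{\frac{\frac{519}{2} - 655 + 2 \cdot 411}{127 + 411} - 366386} = - \frac{246712}{\frac{\frac{519}{2} - 655 + 822}{538} - 366386} = - \frac{246712}{\frac{1}{538} \cdot \frac{853}{2} - 366386} = - \frac{246712}{\frac{853}{1076} - 366386} = - \frac{246712}{- \frac{394230483}{1076}} = \left(-246712\right) \left(- \frac{1076}{394230483}\right) = \frac{265462112}{394230483}$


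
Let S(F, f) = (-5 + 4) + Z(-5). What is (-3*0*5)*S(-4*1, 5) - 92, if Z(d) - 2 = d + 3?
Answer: -92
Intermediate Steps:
Z(d) = 5 + d (Z(d) = 2 + (d + 3) = 2 + (3 + d) = 5 + d)
S(F, f) = -1 (S(F, f) = (-5 + 4) + (5 - 5) = -1 + 0 = -1)
(-3*0*5)*S(-4*1, 5) - 92 = (-3*0*5)*(-1) - 92 = (0*5)*(-1) - 92 = 0*(-1) - 92 = 0 - 92 = -92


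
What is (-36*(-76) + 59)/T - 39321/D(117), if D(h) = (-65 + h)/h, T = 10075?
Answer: -54852623/620 ≈ -88472.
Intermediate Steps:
D(h) = (-65 + h)/h
(-36*(-76) + 59)/T - 39321/D(117) = (-36*(-76) + 59)/10075 - 39321*117/(-65 + 117) = (2736 + 59)*(1/10075) - 39321/((1/117)*52) = 2795*(1/10075) - 39321/4/9 = 43/155 - 39321*9/4 = 43/155 - 353889/4 = -54852623/620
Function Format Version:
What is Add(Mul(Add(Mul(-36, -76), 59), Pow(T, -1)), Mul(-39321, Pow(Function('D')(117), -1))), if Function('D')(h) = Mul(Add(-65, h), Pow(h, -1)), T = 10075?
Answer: Rational(-54852623, 620) ≈ -88472.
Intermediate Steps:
Function('D')(h) = Mul(Pow(h, -1), Add(-65, h))
Add(Mul(Add(Mul(-36, -76), 59), Pow(T, -1)), Mul(-39321, Pow(Function('D')(117), -1))) = Add(Mul(Add(Mul(-36, -76), 59), Pow(10075, -1)), Mul(-39321, Pow(Mul(Pow(117, -1), Add(-65, 117)), -1))) = Add(Mul(Add(2736, 59), Rational(1, 10075)), Mul(-39321, Pow(Mul(Rational(1, 117), 52), -1))) = Add(Mul(2795, Rational(1, 10075)), Mul(-39321, Pow(Rational(4, 9), -1))) = Add(Rational(43, 155), Mul(-39321, Rational(9, 4))) = Add(Rational(43, 155), Rational(-353889, 4)) = Rational(-54852623, 620)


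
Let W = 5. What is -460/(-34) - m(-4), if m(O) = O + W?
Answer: 213/17 ≈ 12.529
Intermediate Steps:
m(O) = 5 + O (m(O) = O + 5 = 5 + O)
-460/(-34) - m(-4) = -460/(-34) - (5 - 4) = -460*(-1/34) - 1*1 = 230/17 - 1 = 213/17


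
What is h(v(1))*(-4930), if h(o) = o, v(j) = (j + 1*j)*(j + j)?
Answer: -19720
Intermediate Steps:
v(j) = 4*j² (v(j) = (j + j)*(2*j) = (2*j)*(2*j) = 4*j²)
h(v(1))*(-4930) = (4*1²)*(-4930) = (4*1)*(-4930) = 4*(-4930) = -19720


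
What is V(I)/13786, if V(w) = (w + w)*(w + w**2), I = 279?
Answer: 21795480/6893 ≈ 3162.0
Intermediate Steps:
V(w) = 2*w*(w + w**2) (V(w) = (2*w)*(w + w**2) = 2*w*(w + w**2))
V(I)/13786 = (2*279**2*(1 + 279))/13786 = (2*77841*280)*(1/13786) = 43590960*(1/13786) = 21795480/6893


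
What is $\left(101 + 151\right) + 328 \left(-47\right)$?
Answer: $-15164$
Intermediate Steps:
$\left(101 + 151\right) + 328 \left(-47\right) = 252 - 15416 = -15164$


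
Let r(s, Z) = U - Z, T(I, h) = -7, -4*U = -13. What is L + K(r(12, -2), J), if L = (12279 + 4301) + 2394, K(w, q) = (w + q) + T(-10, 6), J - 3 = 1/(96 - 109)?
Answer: 986709/52 ≈ 18975.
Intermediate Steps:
U = 13/4 (U = -¼*(-13) = 13/4 ≈ 3.2500)
J = 38/13 (J = 3 + 1/(96 - 109) = 3 + 1/(-13) = 3 - 1/13 = 38/13 ≈ 2.9231)
r(s, Z) = 13/4 - Z
K(w, q) = -7 + q + w (K(w, q) = (w + q) - 7 = (q + w) - 7 = -7 + q + w)
L = 18974 (L = 16580 + 2394 = 18974)
L + K(r(12, -2), J) = 18974 + (-7 + 38/13 + (13/4 - 1*(-2))) = 18974 + (-7 + 38/13 + (13/4 + 2)) = 18974 + (-7 + 38/13 + 21/4) = 18974 + 61/52 = 986709/52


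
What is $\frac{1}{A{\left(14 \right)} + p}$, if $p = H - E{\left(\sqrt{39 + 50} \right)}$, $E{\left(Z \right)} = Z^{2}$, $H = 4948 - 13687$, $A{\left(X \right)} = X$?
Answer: $- \frac{1}{8814} \approx -0.00011346$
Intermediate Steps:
$H = -8739$
$p = -8828$ ($p = -8739 - \left(\sqrt{39 + 50}\right)^{2} = -8739 - \left(\sqrt{89}\right)^{2} = -8739 - 89 = -8828$)
$\frac{1}{A{\left(14 \right)} + p} = \frac{1}{14 - 8828} = \frac{1}{-8814} = - \frac{1}{8814}$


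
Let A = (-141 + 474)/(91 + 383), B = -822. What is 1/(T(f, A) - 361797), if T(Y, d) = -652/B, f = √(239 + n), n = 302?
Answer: -411/148698241 ≈ -2.7640e-6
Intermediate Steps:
A = 111/158 (A = 333/474 = 333*(1/474) = 111/158 ≈ 0.70253)
f = √541 (f = √(239 + 302) = √541 ≈ 23.259)
T(Y, d) = 326/411 (T(Y, d) = -652/(-822) = -652*(-1/822) = 326/411)
1/(T(f, A) - 361797) = 1/(326/411 - 361797) = 1/(-148698241/411) = -411/148698241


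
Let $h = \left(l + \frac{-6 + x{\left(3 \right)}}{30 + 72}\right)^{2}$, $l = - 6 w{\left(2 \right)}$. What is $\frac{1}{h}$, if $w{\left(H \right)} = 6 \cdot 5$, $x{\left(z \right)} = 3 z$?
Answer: $\frac{1156}{37442161} \approx 3.0874 \cdot 10^{-5}$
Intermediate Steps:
$w{\left(H \right)} = 30$
$l = -180$ ($l = \left(-6\right) 30 = -180$)
$h = \frac{37442161}{1156}$ ($h = \left(-180 + \frac{-6 + 3 \cdot 3}{30 + 72}\right)^{2} = \left(-180 + \frac{-6 + 9}{102}\right)^{2} = \left(-180 + 3 \cdot \frac{1}{102}\right)^{2} = \left(-180 + \frac{1}{34}\right)^{2} = \left(- \frac{6119}{34}\right)^{2} = \frac{37442161}{1156} \approx 32389.0$)
$\frac{1}{h} = \frac{1}{\frac{37442161}{1156}} = \frac{1156}{37442161}$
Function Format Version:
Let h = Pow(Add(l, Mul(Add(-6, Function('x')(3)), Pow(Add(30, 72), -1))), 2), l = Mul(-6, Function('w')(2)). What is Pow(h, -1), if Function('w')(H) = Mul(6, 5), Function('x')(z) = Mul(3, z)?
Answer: Rational(1156, 37442161) ≈ 3.0874e-5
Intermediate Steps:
Function('w')(H) = 30
l = -180 (l = Mul(-6, 30) = -180)
h = Rational(37442161, 1156) (h = Pow(Add(-180, Mul(Add(-6, Mul(3, 3)), Pow(Add(30, 72), -1))), 2) = Pow(Add(-180, Mul(Add(-6, 9), Pow(102, -1))), 2) = Pow(Add(-180, Mul(3, Rational(1, 102))), 2) = Pow(Add(-180, Rational(1, 34)), 2) = Pow(Rational(-6119, 34), 2) = Rational(37442161, 1156) ≈ 32389.)
Pow(h, -1) = Pow(Rational(37442161, 1156), -1) = Rational(1156, 37442161)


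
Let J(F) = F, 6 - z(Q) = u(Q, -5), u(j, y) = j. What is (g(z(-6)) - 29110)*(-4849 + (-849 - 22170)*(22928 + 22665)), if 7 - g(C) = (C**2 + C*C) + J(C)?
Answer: 30858745940748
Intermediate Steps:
z(Q) = 6 - Q
g(C) = 7 - C - 2*C**2 (g(C) = 7 - ((C**2 + C*C) + C) = 7 - ((C**2 + C**2) + C) = 7 - (2*C**2 + C) = 7 - (C + 2*C**2) = 7 + (-C - 2*C**2) = 7 - C - 2*C**2)
(g(z(-6)) - 29110)*(-4849 + (-849 - 22170)*(22928 + 22665)) = ((7 - (6 - 1*(-6)) - 2*(6 - 1*(-6))**2) - 29110)*(-4849 + (-849 - 22170)*(22928 + 22665)) = ((7 - (6 + 6) - 2*(6 + 6)**2) - 29110)*(-4849 - 23019*45593) = ((7 - 1*12 - 2*12**2) - 29110)*(-4849 - 1049505267) = ((7 - 12 - 2*144) - 29110)*(-1049510116) = ((7 - 12 - 288) - 29110)*(-1049510116) = (-293 - 29110)*(-1049510116) = -29403*(-1049510116) = 30858745940748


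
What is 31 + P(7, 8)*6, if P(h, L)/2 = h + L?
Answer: 211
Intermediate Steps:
P(h, L) = 2*L + 2*h (P(h, L) = 2*(h + L) = 2*(L + h) = 2*L + 2*h)
31 + P(7, 8)*6 = 31 + (2*8 + 2*7)*6 = 31 + (16 + 14)*6 = 31 + 30*6 = 31 + 180 = 211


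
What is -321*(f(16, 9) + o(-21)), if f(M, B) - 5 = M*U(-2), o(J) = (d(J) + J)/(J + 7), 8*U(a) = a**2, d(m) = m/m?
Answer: -32421/7 ≈ -4631.6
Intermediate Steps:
d(m) = 1
U(a) = a**2/8
o(J) = (1 + J)/(7 + J) (o(J) = (1 + J)/(J + 7) = (1 + J)/(7 + J))
f(M, B) = 5 + M/2 (f(M, B) = 5 + M*((1/8)*(-2)**2) = 5 + M*((1/8)*4) = 5 + M*(1/2) = 5 + M/2)
-321*(f(16, 9) + o(-21)) = -321*((5 + (1/2)*16) + (1 - 21)/(7 - 21)) = -321*((5 + 8) - 20/(-14)) = -321*(13 - 1/14*(-20)) = -321*(13 + 10/7) = -321*101/7 = -32421/7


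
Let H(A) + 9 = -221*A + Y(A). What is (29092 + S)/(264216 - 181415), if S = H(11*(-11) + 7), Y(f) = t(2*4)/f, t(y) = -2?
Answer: 3093790/4719657 ≈ 0.65551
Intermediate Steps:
Y(f) = -2/f
H(A) = -9 - 221*A - 2/A (H(A) = -9 + (-221*A - 2/A) = -9 - 221*A - 2/A)
S = 1435546/57 (S = -9 - 221*(11*(-11) + 7) - 2/(11*(-11) + 7) = -9 - 221*(-121 + 7) - 2/(-121 + 7) = -9 - 221*(-114) - 2/(-114) = -9 + 25194 - 2*(-1/114) = -9 + 25194 + 1/57 = 1435546/57 ≈ 25185.)
(29092 + S)/(264216 - 181415) = (29092 + 1435546/57)/(264216 - 181415) = (3093790/57)/82801 = (3093790/57)*(1/82801) = 3093790/4719657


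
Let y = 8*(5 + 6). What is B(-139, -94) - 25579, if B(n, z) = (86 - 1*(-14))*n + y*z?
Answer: -47751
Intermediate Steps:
y = 88 (y = 8*11 = 88)
B(n, z) = 88*z + 100*n (B(n, z) = (86 - 1*(-14))*n + 88*z = (86 + 14)*n + 88*z = 100*n + 88*z = 88*z + 100*n)
B(-139, -94) - 25579 = (88*(-94) + 100*(-139)) - 25579 = (-8272 - 13900) - 25579 = -22172 - 25579 = -47751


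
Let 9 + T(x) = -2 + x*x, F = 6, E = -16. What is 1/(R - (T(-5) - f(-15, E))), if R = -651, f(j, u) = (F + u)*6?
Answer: -1/725 ≈ -0.0013793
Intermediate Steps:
T(x) = -11 + x² (T(x) = -9 + (-2 + x*x) = -9 + (-2 + x²) = -11 + x²)
f(j, u) = 36 + 6*u (f(j, u) = (6 + u)*6 = 36 + 6*u)
1/(R - (T(-5) - f(-15, E))) = 1/(-651 - ((-11 + (-5)²) - (36 + 6*(-16)))) = 1/(-651 - ((-11 + 25) - (36 - 96))) = 1/(-651 - (14 - 1*(-60))) = 1/(-651 - (14 + 60)) = 1/(-651 - 1*74) = 1/(-651 - 74) = 1/(-725) = -1/725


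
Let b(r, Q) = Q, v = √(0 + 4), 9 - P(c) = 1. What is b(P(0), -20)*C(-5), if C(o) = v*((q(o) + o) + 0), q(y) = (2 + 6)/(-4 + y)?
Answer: 2120/9 ≈ 235.56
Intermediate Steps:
q(y) = 8/(-4 + y)
P(c) = 8 (P(c) = 9 - 1*1 = 9 - 1 = 8)
v = 2 (v = √4 = 2)
C(o) = 2*o + 16/(-4 + o) (C(o) = 2*((8/(-4 + o) + o) + 0) = 2*((o + 8/(-4 + o)) + 0) = 2*(o + 8/(-4 + o)) = 2*o + 16/(-4 + o))
b(P(0), -20)*C(-5) = -40*(8 - 5*(-4 - 5))/(-4 - 5) = -40*(8 - 5*(-9))/(-9) = -40*(-1)*(8 + 45)/9 = -40*(-1)*53/9 = -20*(-106/9) = 2120/9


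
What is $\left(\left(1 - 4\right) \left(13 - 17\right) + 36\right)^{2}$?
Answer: $2304$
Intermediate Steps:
$\left(\left(1 - 4\right) \left(13 - 17\right) + 36\right)^{2} = \left(\left(-3\right) \left(-4\right) + 36\right)^{2} = \left(12 + 36\right)^{2} = 48^{2} = 2304$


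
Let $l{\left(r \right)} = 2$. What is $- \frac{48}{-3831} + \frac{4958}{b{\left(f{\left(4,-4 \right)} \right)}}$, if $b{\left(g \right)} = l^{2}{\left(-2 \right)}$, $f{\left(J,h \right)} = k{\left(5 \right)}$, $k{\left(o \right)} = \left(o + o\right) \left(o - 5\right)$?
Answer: $\frac{3165715}{2554} \approx 1239.5$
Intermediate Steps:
$k{\left(o \right)} = 2 o \left(-5 + o\right)$
$f{\left(J,h \right)} = 0$ ($f{\left(J,h \right)} = 2 \cdot 5 \left(-5 + 5\right) = 2 \cdot 5 \cdot 0 = 0$)
$b{\left(g \right)} = 4$ ($b{\left(g \right)} = 2^{2} = 4$)
$- \frac{48}{-3831} + \frac{4958}{b{\left(f{\left(4,-4 \right)} \right)}} = - \frac{48}{-3831} + \frac{4958}{4} = \left(-48\right) \left(- \frac{1}{3831}\right) + 4958 \cdot \frac{1}{4} = \frac{16}{1277} + \frac{2479}{2} = \frac{3165715}{2554}$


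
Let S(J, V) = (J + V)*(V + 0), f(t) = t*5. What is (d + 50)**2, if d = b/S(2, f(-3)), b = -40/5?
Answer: 94906564/38025 ≈ 2495.9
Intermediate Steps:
f(t) = 5*t
S(J, V) = V*(J + V) (S(J, V) = (J + V)*V = V*(J + V))
b = -8 (b = -40*1/5 = -8)
d = -8/195 (d = -8*(-1/(15*(2 + 5*(-3)))) = -8*(-1/(15*(2 - 15))) = -8/((-15*(-13))) = -8/195 ≈ -0.041026)
(d + 50)**2 = (-8/195 + 50)**2 = (9742/195)**2 = 94906564/38025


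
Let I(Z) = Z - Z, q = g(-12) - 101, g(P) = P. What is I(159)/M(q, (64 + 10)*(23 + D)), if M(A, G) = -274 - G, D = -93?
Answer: 0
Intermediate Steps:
q = -113 (q = -12 - 101 = -113)
I(Z) = 0
I(159)/M(q, (64 + 10)*(23 + D)) = 0/(-274 - (64 + 10)*(23 - 93)) = 0/(-274 - 74*(-70)) = 0/(-274 - 1*(-5180)) = 0/(-274 + 5180) = 0/4906 = 0*(1/4906) = 0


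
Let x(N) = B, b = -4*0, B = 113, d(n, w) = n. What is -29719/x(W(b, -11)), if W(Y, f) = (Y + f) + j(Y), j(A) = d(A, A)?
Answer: -263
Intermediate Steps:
j(A) = A
b = 0
W(Y, f) = f + 2*Y (W(Y, f) = (Y + f) + Y = f + 2*Y)
x(N) = 113
-29719/x(W(b, -11)) = -29719/113 = -29719*1/113 = -263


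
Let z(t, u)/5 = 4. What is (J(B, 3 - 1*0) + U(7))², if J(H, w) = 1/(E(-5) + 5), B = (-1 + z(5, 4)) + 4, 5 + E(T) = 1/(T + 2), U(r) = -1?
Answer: 16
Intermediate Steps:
z(t, u) = 20 (z(t, u) = 5*4 = 20)
E(T) = -5 + 1/(2 + T) (E(T) = -5 + 1/(T + 2) = -5 + 1/(2 + T))
B = 23 (B = (-1 + 20) + 4 = 19 + 4 = 23)
J(H, w) = -3 (J(H, w) = 1/((-9 - 5*(-5))/(2 - 5) + 5) = 1/((-9 + 25)/(-3) + 5) = 1/(-⅓*16 + 5) = 1/(-16/3 + 5) = 1/(-⅓) = -3)
(J(B, 3 - 1*0) + U(7))² = (-3 - 1)² = (-4)² = 16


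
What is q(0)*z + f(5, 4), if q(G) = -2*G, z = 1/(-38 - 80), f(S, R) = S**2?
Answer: 25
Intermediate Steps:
z = -1/118 (z = 1/(-118) = -1/118 ≈ -0.0084746)
q(0)*z + f(5, 4) = -2*0*(-1/118) + 5**2 = 0*(-1/118) + 25 = 0 + 25 = 25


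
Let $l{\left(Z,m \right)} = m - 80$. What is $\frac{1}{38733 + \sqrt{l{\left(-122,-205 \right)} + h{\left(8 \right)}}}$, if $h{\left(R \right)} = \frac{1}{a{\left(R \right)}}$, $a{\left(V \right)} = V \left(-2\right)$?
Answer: $\frac{619728}{24003929185} - \frac{4 i \sqrt{4561}}{24003929185} \approx 2.5818 \cdot 10^{-5} - 1.1254 \cdot 10^{-8} i$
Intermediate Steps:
$a{\left(V \right)} = - 2 V$
$h{\left(R \right)} = - \frac{1}{2 R}$ ($h{\left(R \right)} = \frac{1}{\left(-2\right) R} = - \frac{1}{2 R}$)
$l{\left(Z,m \right)} = -80 + m$ ($l{\left(Z,m \right)} = m - 80 = -80 + m$)
$\frac{1}{38733 + \sqrt{l{\left(-122,-205 \right)} + h{\left(8 \right)}}} = \frac{1}{38733 + \sqrt{\left(-80 - 205\right) - \frac{1}{2 \cdot 8}}} = \frac{1}{38733 + \sqrt{-285 - \frac{1}{16}}} = \frac{1}{38733 + \sqrt{- \frac{4561}{16}}} = \frac{1}{38733 + \frac{i \sqrt{4561}}{4}}$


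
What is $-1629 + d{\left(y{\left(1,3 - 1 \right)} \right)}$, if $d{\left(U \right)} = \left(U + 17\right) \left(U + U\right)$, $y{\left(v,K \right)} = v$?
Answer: $-1593$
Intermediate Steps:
$d{\left(U \right)} = 2 U \left(17 + U\right)$ ($d{\left(U \right)} = \left(17 + U\right) 2 U = 2 U \left(17 + U\right)$)
$-1629 + d{\left(y{\left(1,3 - 1 \right)} \right)} = -1629 + 2 \cdot 1 \left(17 + 1\right) = -1629 + 2 \cdot 1 \cdot 18 = -1629 + 36 = -1593$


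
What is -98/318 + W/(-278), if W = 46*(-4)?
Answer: 7817/22101 ≈ 0.35369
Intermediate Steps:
W = -184
-98/318 + W/(-278) = -98/318 - 184/(-278) = -98*1/318 - 184*(-1/278) = -49/159 + 92/139 = 7817/22101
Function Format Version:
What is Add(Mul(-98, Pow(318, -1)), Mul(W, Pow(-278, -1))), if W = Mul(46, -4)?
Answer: Rational(7817, 22101) ≈ 0.35369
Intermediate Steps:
W = -184
Add(Mul(-98, Pow(318, -1)), Mul(W, Pow(-278, -1))) = Add(Mul(-98, Pow(318, -1)), Mul(-184, Pow(-278, -1))) = Add(Mul(-98, Rational(1, 318)), Mul(-184, Rational(-1, 278))) = Add(Rational(-49, 159), Rational(92, 139)) = Rational(7817, 22101)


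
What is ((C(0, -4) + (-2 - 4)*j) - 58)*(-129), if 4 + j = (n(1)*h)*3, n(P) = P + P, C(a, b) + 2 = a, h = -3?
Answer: -9288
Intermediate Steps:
C(a, b) = -2 + a
n(P) = 2*P
j = -22 (j = -4 + ((2*1)*(-3))*3 = -4 + (2*(-3))*3 = -4 - 6*3 = -4 - 18 = -22)
((C(0, -4) + (-2 - 4)*j) - 58)*(-129) = (((-2 + 0) + (-2 - 4)*(-22)) - 58)*(-129) = ((-2 - 6*(-22)) - 58)*(-129) = ((-2 + 132) - 58)*(-129) = (130 - 58)*(-129) = 72*(-129) = -9288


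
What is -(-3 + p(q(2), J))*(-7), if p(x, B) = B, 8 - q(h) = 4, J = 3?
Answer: 0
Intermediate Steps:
q(h) = 4 (q(h) = 8 - 1*4 = 8 - 4 = 4)
-(-3 + p(q(2), J))*(-7) = -(-3 + 3)*(-7) = -1*0*(-7) = 0*(-7) = 0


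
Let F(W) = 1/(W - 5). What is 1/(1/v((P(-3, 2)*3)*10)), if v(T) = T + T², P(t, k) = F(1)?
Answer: 195/4 ≈ 48.750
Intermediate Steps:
F(W) = 1/(-5 + W)
P(t, k) = -¼ (P(t, k) = 1/(-5 + 1) = 1/(-4) = -¼)
1/(1/v((P(-3, 2)*3)*10)) = 1/(1/((-¼*3*10)*(1 - ¼*3*10))) = 1/(1/((-¾*10)*(1 - ¾*10))) = 1/(1/(-15*(1 - 15/2)/2)) = 1/(1/(-15/2*(-13/2))) = 1/(1/(195/4)) = 1/(4/195) = 195/4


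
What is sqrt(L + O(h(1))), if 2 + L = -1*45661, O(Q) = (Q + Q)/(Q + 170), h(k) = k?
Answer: I*sqrt(148359049)/57 ≈ 213.69*I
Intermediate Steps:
O(Q) = 2*Q/(170 + Q) (O(Q) = (2*Q)/(170 + Q) = 2*Q/(170 + Q))
L = -45663 (L = -2 - 1*45661 = -2 - 45661 = -45663)
sqrt(L + O(h(1))) = sqrt(-45663 + 2*1/(170 + 1)) = sqrt(-45663 + 2*1/171) = sqrt(-45663 + 2*1*(1/171)) = sqrt(-45663 + 2/171) = sqrt(-7808371/171) = I*sqrt(148359049)/57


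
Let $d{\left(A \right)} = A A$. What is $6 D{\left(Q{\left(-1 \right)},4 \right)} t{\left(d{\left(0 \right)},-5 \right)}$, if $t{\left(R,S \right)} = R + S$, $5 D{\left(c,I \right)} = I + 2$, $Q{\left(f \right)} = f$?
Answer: $-36$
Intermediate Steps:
$d{\left(A \right)} = A^{2}$
$D{\left(c,I \right)} = \frac{2}{5} + \frac{I}{5}$ ($D{\left(c,I \right)} = \frac{I + 2}{5} = \frac{2 + I}{5} = \frac{2}{5} + \frac{I}{5}$)
$6 D{\left(Q{\left(-1 \right)},4 \right)} t{\left(d{\left(0 \right)},-5 \right)} = 6 \left(\frac{2}{5} + \frac{1}{5} \cdot 4\right) \left(0^{2} - 5\right) = 6 \left(\frac{2}{5} + \frac{4}{5}\right) \left(0 - 5\right) = 6 \cdot \frac{6}{5} \left(-5\right) = \frac{36}{5} \left(-5\right) = -36$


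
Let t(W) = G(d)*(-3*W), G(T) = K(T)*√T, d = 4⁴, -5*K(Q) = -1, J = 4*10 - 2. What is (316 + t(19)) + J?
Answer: 858/5 ≈ 171.60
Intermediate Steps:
J = 38 (J = 40 - 2 = 38)
K(Q) = ⅕ (K(Q) = -⅕*(-1) = ⅕)
d = 256
G(T) = √T/5
t(W) = -48*W/5 (t(W) = (√256/5)*(-3*W) = ((⅕)*16)*(-3*W) = 16*(-3*W)/5 = -48*W/5)
(316 + t(19)) + J = (316 - 48/5*19) + 38 = (316 - 912/5) + 38 = 668/5 + 38 = 858/5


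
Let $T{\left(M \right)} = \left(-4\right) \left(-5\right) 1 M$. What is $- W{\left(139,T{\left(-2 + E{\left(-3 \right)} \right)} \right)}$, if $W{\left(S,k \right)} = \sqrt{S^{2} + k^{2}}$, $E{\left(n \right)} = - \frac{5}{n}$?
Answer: $- \frac{\sqrt{174289}}{3} \approx -139.16$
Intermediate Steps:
$T{\left(M \right)} = 20 M$ ($T{\left(M \right)} = 20 \cdot 1 M = 20 M$)
$- W{\left(139,T{\left(-2 + E{\left(-3 \right)} \right)} \right)} = - \sqrt{139^{2} + \left(20 \left(-2 - \frac{5}{-3}\right)\right)^{2}} = - \sqrt{19321 + \left(20 \left(-2 - - \frac{5}{3}\right)\right)^{2}} = - \sqrt{19321 + \left(20 \left(-2 + \frac{5}{3}\right)\right)^{2}} = - \sqrt{19321 + \left(20 \left(- \frac{1}{3}\right)\right)^{2}} = - \sqrt{19321 + \left(- \frac{20}{3}\right)^{2}} = - \sqrt{19321 + \frac{400}{9}} = - \sqrt{\frac{174289}{9}} = - \frac{\sqrt{174289}}{3}$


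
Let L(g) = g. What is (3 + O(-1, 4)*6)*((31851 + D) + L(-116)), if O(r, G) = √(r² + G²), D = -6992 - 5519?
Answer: 57672 + 115344*√17 ≈ 5.3325e+5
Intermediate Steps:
D = -12511
O(r, G) = √(G² + r²)
(3 + O(-1, 4)*6)*((31851 + D) + L(-116)) = (3 + √(4² + (-1)²)*6)*((31851 - 12511) - 116) = (3 + √(16 + 1)*6)*(19340 - 116) = (3 + √17*6)*19224 = (3 + 6*√17)*19224 = 57672 + 115344*√17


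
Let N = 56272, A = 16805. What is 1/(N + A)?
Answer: 1/73077 ≈ 1.3684e-5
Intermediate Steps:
1/(N + A) = 1/(56272 + 16805) = 1/73077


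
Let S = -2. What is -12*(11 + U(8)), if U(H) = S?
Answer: -108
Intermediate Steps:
U(H) = -2
-12*(11 + U(8)) = -12*(11 - 2) = -12*9 = -108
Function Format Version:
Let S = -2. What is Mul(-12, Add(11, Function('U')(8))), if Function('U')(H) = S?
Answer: -108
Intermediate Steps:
Function('U')(H) = -2
Mul(-12, Add(11, Function('U')(8))) = Mul(-12, Add(11, -2)) = Mul(-12, 9) = -108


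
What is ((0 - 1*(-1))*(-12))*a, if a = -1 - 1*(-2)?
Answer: -12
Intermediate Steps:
a = 1 (a = -1 + 2 = 1)
((0 - 1*(-1))*(-12))*a = ((0 - 1*(-1))*(-12))*1 = ((0 + 1)*(-12))*1 = (1*(-12))*1 = -12*1 = -12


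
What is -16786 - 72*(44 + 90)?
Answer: -26434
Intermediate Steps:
-16786 - 72*(44 + 90) = -16786 - 72*134 = -16786 - 9648 = -26434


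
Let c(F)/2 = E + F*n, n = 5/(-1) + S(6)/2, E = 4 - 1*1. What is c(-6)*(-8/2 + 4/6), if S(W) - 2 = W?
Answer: -60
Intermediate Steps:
S(W) = 2 + W
E = 3 (E = 4 - 1 = 3)
n = -1 (n = 5/(-1) + (2 + 6)/2 = 5*(-1) + 8*(½) = -5 + 4 = -1)
c(F) = 6 - 2*F (c(F) = 2*(3 + F*(-1)) = 2*(3 - F) = 6 - 2*F)
c(-6)*(-8/2 + 4/6) = (6 - 2*(-6))*(-8/2 + 4/6) = (6 + 12)*(-8*½ + 4*(⅙)) = 18*(-4 + ⅔) = 18*(-10/3) = -60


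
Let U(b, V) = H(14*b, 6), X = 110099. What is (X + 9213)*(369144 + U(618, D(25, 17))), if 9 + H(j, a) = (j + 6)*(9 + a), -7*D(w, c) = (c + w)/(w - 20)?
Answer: 59537284560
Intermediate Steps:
D(w, c) = -(c + w)/(7*(-20 + w)) (D(w, c) = -(c + w)/(7*(w - 20)) = -(c + w)/(7*(-20 + w)))
H(j, a) = -9 + (6 + j)*(9 + a) (H(j, a) = -9 + (j + 6)*(9 + a) = -9 + (6 + j)*(9 + a))
U(b, V) = 81 + 210*b (U(b, V) = 45 + 6*6 + 9*(14*b) + 6*(14*b) = 45 + 36 + 126*b + 84*b = 81 + 210*b)
(X + 9213)*(369144 + U(618, D(25, 17))) = (110099 + 9213)*(369144 + (81 + 210*618)) = 119312*(369144 + (81 + 129780)) = 119312*(369144 + 129861) = 119312*499005 = 59537284560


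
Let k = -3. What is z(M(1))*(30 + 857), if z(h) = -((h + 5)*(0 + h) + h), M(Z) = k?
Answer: 7983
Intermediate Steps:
M(Z) = -3
z(h) = -h - h*(5 + h) (z(h) = -((5 + h)*h + h) = -(h*(5 + h) + h) = -(h + h*(5 + h)) = -h - h*(5 + h))
z(M(1))*(30 + 857) = (-1*(-3)*(6 - 3))*(30 + 857) = -1*(-3)*3*887 = 9*887 = 7983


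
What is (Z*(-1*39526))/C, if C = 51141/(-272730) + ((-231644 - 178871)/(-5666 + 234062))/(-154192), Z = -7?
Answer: -9038925849398974080/6125551876723 ≈ -1.4756e+6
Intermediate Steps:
C = -42878863137061/228683040262080 (C = 51141*(-1/272730) - 410515/228396*(-1/154192) = -17047/90910 - 410515*1/228396*(-1/154192) = -17047/90910 - 58645/32628*(-1/154192) = -17047/90910 + 58645/5030976576 = -42878863137061/228683040262080 ≈ -0.18750)
(Z*(-1*39526))/C = (-(-7)*39526)/(-42878863137061/228683040262080) = -7*(-39526)*(-228683040262080/42878863137061) = 276682*(-228683040262080/42878863137061) = -9038925849398974080/6125551876723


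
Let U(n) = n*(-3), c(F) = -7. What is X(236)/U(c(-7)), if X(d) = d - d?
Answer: 0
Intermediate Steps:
U(n) = -3*n
X(d) = 0
X(236)/U(c(-7)) = 0/((-3*(-7))) = 0/21 = 0*(1/21) = 0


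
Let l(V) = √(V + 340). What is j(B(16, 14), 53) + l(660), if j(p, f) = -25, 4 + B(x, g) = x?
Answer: -25 + 10*√10 ≈ 6.6228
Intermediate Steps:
l(V) = √(340 + V)
B(x, g) = -4 + x
j(B(16, 14), 53) + l(660) = -25 + √(340 + 660) = -25 + √1000 = -25 + 10*√10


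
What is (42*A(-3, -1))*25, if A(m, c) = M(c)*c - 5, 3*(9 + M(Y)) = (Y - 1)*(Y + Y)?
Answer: 2800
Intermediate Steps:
M(Y) = -9 + 2*Y*(-1 + Y)/3 (M(Y) = -9 + ((Y - 1)*(Y + Y))/3 = -9 + ((-1 + Y)*(2*Y))/3 = -9 + (2*Y*(-1 + Y))/3 = -9 + 2*Y*(-1 + Y)/3)
A(m, c) = -5 + c*(-9 - 2*c/3 + 2*c²/3) (A(m, c) = (-9 - 2*c/3 + 2*c²/3)*c - 5 = c*(-9 - 2*c/3 + 2*c²/3) - 5 = -5 + c*(-9 - 2*c/3 + 2*c²/3))
(42*A(-3, -1))*25 = (42*(-5 - ⅓*(-1)*(27 - 2*(-1)² + 2*(-1))))*25 = (42*(-5 - ⅓*(-1)*(27 - 2*1 - 2)))*25 = (42*(-5 - ⅓*(-1)*(27 - 2 - 2)))*25 = (42*(-5 - ⅓*(-1)*23))*25 = (42*(-5 + 23/3))*25 = (42*(8/3))*25 = 112*25 = 2800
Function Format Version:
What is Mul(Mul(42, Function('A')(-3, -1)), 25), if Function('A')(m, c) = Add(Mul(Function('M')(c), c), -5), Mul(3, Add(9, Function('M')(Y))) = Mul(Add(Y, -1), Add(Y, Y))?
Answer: 2800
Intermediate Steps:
Function('M')(Y) = Add(-9, Mul(Rational(2, 3), Y, Add(-1, Y))) (Function('M')(Y) = Add(-9, Mul(Rational(1, 3), Mul(Add(Y, -1), Add(Y, Y)))) = Add(-9, Mul(Rational(1, 3), Mul(Add(-1, Y), Mul(2, Y)))) = Add(-9, Mul(Rational(1, 3), Mul(2, Y, Add(-1, Y)))) = Add(-9, Mul(Rational(2, 3), Y, Add(-1, Y))))
Function('A')(m, c) = Add(-5, Mul(c, Add(-9, Mul(Rational(-2, 3), c), Mul(Rational(2, 3), Pow(c, 2))))) (Function('A')(m, c) = Add(Mul(Add(-9, Mul(Rational(-2, 3), c), Mul(Rational(2, 3), Pow(c, 2))), c), -5) = Add(Mul(c, Add(-9, Mul(Rational(-2, 3), c), Mul(Rational(2, 3), Pow(c, 2)))), -5) = Add(-5, Mul(c, Add(-9, Mul(Rational(-2, 3), c), Mul(Rational(2, 3), Pow(c, 2))))))
Mul(Mul(42, Function('A')(-3, -1)), 25) = Mul(Mul(42, Add(-5, Mul(Rational(-1, 3), -1, Add(27, Mul(-2, Pow(-1, 2)), Mul(2, -1))))), 25) = Mul(Mul(42, Add(-5, Mul(Rational(-1, 3), -1, Add(27, Mul(-2, 1), -2)))), 25) = Mul(Mul(42, Add(-5, Mul(Rational(-1, 3), -1, Add(27, -2, -2)))), 25) = Mul(Mul(42, Add(-5, Mul(Rational(-1, 3), -1, 23))), 25) = Mul(Mul(42, Add(-5, Rational(23, 3))), 25) = Mul(Mul(42, Rational(8, 3)), 25) = Mul(112, 25) = 2800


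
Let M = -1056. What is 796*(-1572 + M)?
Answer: -2091888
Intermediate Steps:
796*(-1572 + M) = 796*(-1572 - 1056) = 796*(-2628) = -2091888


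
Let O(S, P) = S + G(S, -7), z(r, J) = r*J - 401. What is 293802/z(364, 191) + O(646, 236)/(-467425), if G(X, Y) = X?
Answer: 45747030978/10769939425 ≈ 4.2477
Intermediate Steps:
z(r, J) = -401 + J*r (z(r, J) = J*r - 401 = -401 + J*r)
O(S, P) = 2*S (O(S, P) = S + S = 2*S)
293802/z(364, 191) + O(646, 236)/(-467425) = 293802/(-401 + 191*364) + (2*646)/(-467425) = 293802/(-401 + 69524) + 1292*(-1/467425) = 293802/69123 - 1292/467425 = 293802*(1/69123) - 1292/467425 = 97934/23041 - 1292/467425 = 45747030978/10769939425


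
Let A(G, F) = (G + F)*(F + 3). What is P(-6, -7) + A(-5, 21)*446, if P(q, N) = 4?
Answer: 171268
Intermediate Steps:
A(G, F) = (3 + F)*(F + G) (A(G, F) = (F + G)*(3 + F) = (3 + F)*(F + G))
P(-6, -7) + A(-5, 21)*446 = 4 + (21² + 3*21 + 3*(-5) + 21*(-5))*446 = 4 + (441 + 63 - 15 - 105)*446 = 4 + 384*446 = 4 + 171264 = 171268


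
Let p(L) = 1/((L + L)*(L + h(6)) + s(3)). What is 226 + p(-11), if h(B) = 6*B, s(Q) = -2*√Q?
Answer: 34180869/151244 + √3/151244 ≈ 226.00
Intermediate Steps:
p(L) = 1/(-2*√3 + 2*L*(36 + L)) (p(L) = 1/((L + L)*(L + 6*6) - 2*√3) = 1/((2*L)*(L + 36) - 2*√3) = 1/((2*L)*(36 + L) - 2*√3) = 1/(2*L*(36 + L) - 2*√3) = 1/(-2*√3 + 2*L*(36 + L)))
226 + p(-11) = 226 + 1/(2*((-11)² - √3 + 36*(-11))) = 226 + 1/(2*(121 - √3 - 396)) = 226 + 1/(2*(-275 - √3))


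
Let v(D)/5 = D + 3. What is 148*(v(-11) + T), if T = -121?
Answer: -23828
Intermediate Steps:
v(D) = 15 + 5*D (v(D) = 5*(D + 3) = 5*(3 + D) = 15 + 5*D)
148*(v(-11) + T) = 148*((15 + 5*(-11)) - 121) = 148*((15 - 55) - 121) = 148*(-40 - 121) = 148*(-161) = -23828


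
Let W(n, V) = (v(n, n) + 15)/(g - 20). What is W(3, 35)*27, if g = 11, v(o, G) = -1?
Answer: -42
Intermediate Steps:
W(n, V) = -14/9 (W(n, V) = (-1 + 15)/(11 - 20) = 14/(-9) = 14*(-1/9) = -14/9)
W(3, 35)*27 = -14/9*27 = -42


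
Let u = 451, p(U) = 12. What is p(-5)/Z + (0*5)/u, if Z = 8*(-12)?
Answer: -1/8 ≈ -0.12500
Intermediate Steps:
Z = -96
p(-5)/Z + (0*5)/u = 12/(-96) + (0*5)/451 = 12*(-1/96) + 0*(1/451) = -1/8 + 0 = -1/8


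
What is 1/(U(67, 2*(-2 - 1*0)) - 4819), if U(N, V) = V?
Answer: -1/4823 ≈ -0.00020734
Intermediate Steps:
1/(U(67, 2*(-2 - 1*0)) - 4819) = 1/(2*(-2 - 1*0) - 4819) = 1/(2*(-2 + 0) - 4819) = 1/(2*(-2) - 4819) = 1/(-4 - 4819) = 1/(-4823) = -1/4823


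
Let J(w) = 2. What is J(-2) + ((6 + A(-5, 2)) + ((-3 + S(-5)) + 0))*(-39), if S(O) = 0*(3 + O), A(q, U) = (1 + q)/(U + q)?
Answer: -167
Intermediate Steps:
A(q, U) = (1 + q)/(U + q)
S(O) = 0
J(-2) + ((6 + A(-5, 2)) + ((-3 + S(-5)) + 0))*(-39) = 2 + ((6 + (1 - 5)/(2 - 5)) + ((-3 + 0) + 0))*(-39) = 2 + ((6 - 4/(-3)) + (-3 + 0))*(-39) = 2 + ((6 - 1/3*(-4)) - 3)*(-39) = 2 + ((6 + 4/3) - 3)*(-39) = 2 + (22/3 - 3)*(-39) = 2 + (13/3)*(-39) = 2 - 169 = -167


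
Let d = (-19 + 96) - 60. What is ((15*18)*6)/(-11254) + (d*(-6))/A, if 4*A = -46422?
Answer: -5884334/43536099 ≈ -0.13516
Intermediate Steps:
A = -23211/2 (A = (¼)*(-46422) = -23211/2 ≈ -11606.)
d = 17 (d = 77 - 60 = 17)
((15*18)*6)/(-11254) + (d*(-6))/A = ((15*18)*6)/(-11254) + (17*(-6))/(-23211/2) = (270*6)*(-1/11254) - 102*(-2/23211) = 1620*(-1/11254) + 68/7737 = -810/5627 + 68/7737 = -5884334/43536099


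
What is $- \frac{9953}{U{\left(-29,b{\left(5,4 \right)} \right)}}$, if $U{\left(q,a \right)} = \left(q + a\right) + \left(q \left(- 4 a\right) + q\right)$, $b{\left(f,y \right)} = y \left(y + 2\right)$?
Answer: $- \frac{9953}{2750} \approx -3.6193$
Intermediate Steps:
$b{\left(f,y \right)} = y \left(2 + y\right)$
$U{\left(q,a \right)} = a + 2 q - 4 a q$ ($U{\left(q,a \right)} = \left(a + q\right) - \left(- q + 4 a q\right) = a + 2 q - 4 a q$)
$- \frac{9953}{U{\left(-29,b{\left(5,4 \right)} \right)}} = - \frac{9953}{4 \left(2 + 4\right) + 2 \left(-29\right) - 4 \cdot 4 \left(2 + 4\right) \left(-29\right)} = - \frac{9953}{4 \cdot 6 - 58 - 4 \cdot 4 \cdot 6 \left(-29\right)} = - \frac{9953}{24 - 58 - 96 \left(-29\right)} = - \frac{9953}{24 - 58 + 2784} = - \frac{9953}{2750}$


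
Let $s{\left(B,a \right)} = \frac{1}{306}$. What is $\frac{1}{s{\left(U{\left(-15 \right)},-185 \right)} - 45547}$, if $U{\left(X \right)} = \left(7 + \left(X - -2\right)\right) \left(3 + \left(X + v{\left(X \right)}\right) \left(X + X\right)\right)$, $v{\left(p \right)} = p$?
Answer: $- \frac{306}{13937381} \approx -2.1955 \cdot 10^{-5}$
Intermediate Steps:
$U{\left(X \right)} = \left(3 + 4 X^{2}\right) \left(9 + X\right)$ ($U{\left(X \right)} = \left(7 + \left(X - -2\right)\right) \left(3 + \left(X + X\right) \left(X + X\right)\right) = \left(7 + \left(X + 2\right)\right) \left(3 + 2 X 2 X\right) = \left(7 + \left(2 + X\right)\right) \left(3 + 4 X^{2}\right) = \left(9 + X\right) \left(3 + 4 X^{2}\right) = \left(3 + 4 X^{2}\right) \left(9 + X\right)$)
$s{\left(B,a \right)} = \frac{1}{306}$
$\frac{1}{s{\left(U{\left(-15 \right)},-185 \right)} - 45547} = \frac{1}{\frac{1}{306} - 45547} = \frac{1}{- \frac{13937381}{306}} = - \frac{306}{13937381}$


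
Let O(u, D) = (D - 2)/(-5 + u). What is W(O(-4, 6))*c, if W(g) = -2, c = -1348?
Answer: 2696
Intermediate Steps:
O(u, D) = (-2 + D)/(-5 + u)
W(O(-4, 6))*c = -2*(-1348) = 2696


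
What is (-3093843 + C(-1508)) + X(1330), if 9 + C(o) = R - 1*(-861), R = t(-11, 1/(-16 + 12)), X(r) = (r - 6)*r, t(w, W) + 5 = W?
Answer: -5328305/4 ≈ -1.3321e+6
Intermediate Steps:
t(w, W) = -5 + W
X(r) = r*(-6 + r) (X(r) = (-6 + r)*r = r*(-6 + r))
R = -21/4 (R = -5 + 1/(-16 + 12) = -5 + 1/(-4) = -5 - ¼ = -21/4 ≈ -5.2500)
C(o) = 3387/4 (C(o) = -9 + (-21/4 - 1*(-861)) = -9 + (-21/4 + 861) = -9 + 3423/4 = 3387/4)
(-3093843 + C(-1508)) + X(1330) = (-3093843 + 3387/4) + 1330*(-6 + 1330) = -12371985/4 + 1330*1324 = -12371985/4 + 1760920 = -5328305/4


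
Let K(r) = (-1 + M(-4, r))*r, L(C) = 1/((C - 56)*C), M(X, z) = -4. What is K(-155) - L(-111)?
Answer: 14366174/18537 ≈ 775.00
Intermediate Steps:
L(C) = 1/(C*(-56 + C)) (L(C) = 1/((-56 + C)*C) = 1/(C*(-56 + C)))
K(r) = -5*r (K(r) = (-1 - 4)*r = -5*r)
K(-155) - L(-111) = -5*(-155) - 1/((-111)*(-56 - 111)) = 775 - (-1)/(111*(-167)) = 775 - (-1)*(-1)/(111*167) = 775 - 1*1/18537 = 775 - 1/18537 = 14366174/18537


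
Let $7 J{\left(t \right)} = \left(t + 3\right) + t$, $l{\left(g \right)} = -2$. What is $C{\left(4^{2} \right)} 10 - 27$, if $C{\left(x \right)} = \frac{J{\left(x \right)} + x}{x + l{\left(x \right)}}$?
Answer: $-12$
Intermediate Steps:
$J{\left(t \right)} = \frac{3}{7} + \frac{2 t}{7}$ ($J{\left(t \right)} = \frac{\left(t + 3\right) + t}{7} = \frac{\left(3 + t\right) + t}{7} = \frac{3 + 2 t}{7} = \frac{3}{7} + \frac{2 t}{7}$)
$C{\left(x \right)} = \frac{\frac{3}{7} + \frac{9 x}{7}}{-2 + x}$ ($C{\left(x \right)} = \frac{\left(\frac{3}{7} + \frac{2 x}{7}\right) + x}{x - 2} = \frac{\frac{3}{7} + \frac{9 x}{7}}{-2 + x}$)
$C{\left(4^{2} \right)} 10 - 27 = \frac{3 \left(1 + 3 \cdot 4^{2}\right)}{7 \left(-2 + 4^{2}\right)} 10 - 27 = \frac{3 \left(1 + 3 \cdot 16\right)}{7 \left(-2 + 16\right)} 10 - 27 = \frac{3 \left(1 + 48\right)}{7 \cdot 14} \cdot 10 - 27 = \frac{3}{7} \cdot \frac{1}{14} \cdot 49 \cdot 10 - 27 = \frac{3}{2} \cdot 10 - 27 = 15 - 27 = -12$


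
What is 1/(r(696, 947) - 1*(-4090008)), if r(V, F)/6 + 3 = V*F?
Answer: 1/8044662 ≈ 1.2431e-7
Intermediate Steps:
r(V, F) = -18 + 6*F*V (r(V, F) = -18 + 6*(V*F) = -18 + 6*(F*V) = -18 + 6*F*V)
1/(r(696, 947) - 1*(-4090008)) = 1/((-18 + 6*947*696) - 1*(-4090008)) = 1/((-18 + 3954672) + 4090008) = 1/(3954654 + 4090008) = 1/8044662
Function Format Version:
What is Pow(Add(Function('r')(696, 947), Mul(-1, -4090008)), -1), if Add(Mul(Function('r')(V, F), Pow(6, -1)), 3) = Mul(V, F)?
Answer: Rational(1, 8044662) ≈ 1.2431e-7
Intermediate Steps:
Function('r')(V, F) = Add(-18, Mul(6, F, V)) (Function('r')(V, F) = Add(-18, Mul(6, Mul(V, F))) = Add(-18, Mul(6, Mul(F, V))) = Add(-18, Mul(6, F, V)))
Pow(Add(Function('r')(696, 947), Mul(-1, -4090008)), -1) = Pow(Add(Add(-18, Mul(6, 947, 696)), Mul(-1, -4090008)), -1) = Pow(Add(Add(-18, 3954672), 4090008), -1) = Pow(Add(3954654, 4090008), -1) = Pow(8044662, -1) = Rational(1, 8044662)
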